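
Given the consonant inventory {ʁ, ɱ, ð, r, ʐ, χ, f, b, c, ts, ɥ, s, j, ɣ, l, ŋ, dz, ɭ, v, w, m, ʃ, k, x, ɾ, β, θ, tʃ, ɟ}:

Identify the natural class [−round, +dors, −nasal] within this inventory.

Eliminate segments failing any feature: /ɱ, ð, r, ʐ, f, b, ts, s, l, dz, ɭ, v, m, ʃ, ɾ, β, θ, tʃ/ are [−dorsal]; /ɥ, w/ are [+round]; /ŋ/ is [+nasal]. The remaining /ʁ, χ, c, j, ɣ, k, x, ɟ/ satisfy [−round], [+dorsal], [−nasal].

ʁ, χ, c, j, ɣ, k, x, ɟ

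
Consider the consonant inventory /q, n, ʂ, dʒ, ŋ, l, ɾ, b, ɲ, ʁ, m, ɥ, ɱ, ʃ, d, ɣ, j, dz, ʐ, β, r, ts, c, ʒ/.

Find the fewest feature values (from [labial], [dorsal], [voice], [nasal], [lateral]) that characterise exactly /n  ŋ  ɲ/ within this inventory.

Every target segment is [+nasal], [−labial]; each remaining inventory member fails at least one of these. Each conjunct is needed — [−labial] alone would also admit /q, ʂ, dʒ, l, …/; [+nasal] alone would also admit /m, ɱ/ — and no other single listed feature has exactly this extension, so two is the minimum.

[+nasal, −labial]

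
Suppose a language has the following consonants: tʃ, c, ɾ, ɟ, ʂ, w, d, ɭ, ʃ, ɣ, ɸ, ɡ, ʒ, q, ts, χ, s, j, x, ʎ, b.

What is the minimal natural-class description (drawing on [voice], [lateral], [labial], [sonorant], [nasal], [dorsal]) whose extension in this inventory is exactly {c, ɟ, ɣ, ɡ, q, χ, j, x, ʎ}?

[−labial, +dorsal]

/c, ɟ, ɣ, ɡ, q, χ, j, x, ʎ/ are all [−labial], [+dorsal], and no other segment in the inventory matches both values. Dropping any one of them over-generates: [+dorsal] alone would also admit /w/; [−labial] alone would also admit /tʃ, ɾ, ʂ, d, …/. No other single listed feature picks out exactly this set either, so fewer than two features will not do.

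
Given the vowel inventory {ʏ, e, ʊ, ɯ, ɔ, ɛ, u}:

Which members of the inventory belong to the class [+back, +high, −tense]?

ʊ

Checking each segment against [+back], [+high], [−tense]: /ʊ/ (high back rounded lax vowel) satisfies every feature; every other segment in the inventory fails at least one.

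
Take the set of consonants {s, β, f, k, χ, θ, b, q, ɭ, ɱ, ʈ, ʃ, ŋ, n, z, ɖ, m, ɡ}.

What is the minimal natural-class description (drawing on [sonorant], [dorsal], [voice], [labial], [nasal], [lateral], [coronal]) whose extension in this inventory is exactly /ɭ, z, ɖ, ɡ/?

[+voice, −nasal, −labial]

Every target segment is [+voice], [−nasal], [−labial]; each remaining inventory member fails at least one of these. Each conjunct is needed — [−nasal, −labial] alone would also admit /s, k, χ, θ, …/; [+voice, −labial] alone would also admit /ŋ, n/; [+voice, −nasal] alone would also admit /β, b/ — and no other combination of two listed features has exactly this extension, so three is the minimum.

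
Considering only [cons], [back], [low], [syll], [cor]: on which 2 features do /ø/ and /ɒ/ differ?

[low], [back]

/ø/ (mid front rounded tense vowel) and /ɒ/ (low back rounded vowel) agree on [−consonantal], [+syllabic], [−coronal]. They differ on [low] (/ø/ [−], /ɒ/ [+]), [back] (/ø/ [−], /ɒ/ [+]).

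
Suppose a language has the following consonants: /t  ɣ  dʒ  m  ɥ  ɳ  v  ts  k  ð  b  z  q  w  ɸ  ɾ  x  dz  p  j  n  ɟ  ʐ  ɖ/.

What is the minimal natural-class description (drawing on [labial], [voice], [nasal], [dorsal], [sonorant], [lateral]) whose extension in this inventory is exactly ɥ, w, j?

Every target segment is [+sonorant], [+dorsal]; each remaining inventory member fails at least one of these. Each conjunct is needed — [+dorsal] alone would also admit /ɣ, k, q, x, …/; [+sonorant] alone would also admit /m, ɳ, ɾ, n/ — and no other single listed feature has exactly this extension, so two is the minimum.

[+sonorant, +dorsal]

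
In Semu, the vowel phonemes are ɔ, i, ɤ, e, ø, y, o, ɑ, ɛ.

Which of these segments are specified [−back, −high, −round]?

e, ɛ

Eliminate segments failing any feature: /ɔ, ɤ, o, ɑ/ are [+back]; /i, y/ are [+high]; /ø/ is [+round]. The remaining /e, ɛ/ satisfy [−back], [−high], [−round].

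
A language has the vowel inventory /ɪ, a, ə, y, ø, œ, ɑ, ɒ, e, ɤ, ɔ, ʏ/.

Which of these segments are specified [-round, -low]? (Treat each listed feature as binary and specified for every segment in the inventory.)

Eliminate segments failing any feature: /a, ɑ/ are [+low]; /y, ø, œ, ɒ, ɔ, ʏ/ are [+round]. The remaining /ɪ, ə, e, ɤ/ satisfy [-round], [-low].

ɪ, ə, e, ɤ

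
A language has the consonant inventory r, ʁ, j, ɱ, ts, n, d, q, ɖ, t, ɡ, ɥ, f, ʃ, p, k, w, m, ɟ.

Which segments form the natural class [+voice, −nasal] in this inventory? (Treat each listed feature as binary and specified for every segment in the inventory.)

r, ʁ, j, d, ɖ, ɡ, ɥ, w, ɟ

Eliminate segments failing any feature: /ɱ, n, m/ are [+nasal]; /ts, q, t, f, ʃ, p, k/ are [−voice]. The remaining /r, ʁ, j, d, ɖ, ɡ, ɥ, w, ɟ/ satisfy [+voice], [−nasal].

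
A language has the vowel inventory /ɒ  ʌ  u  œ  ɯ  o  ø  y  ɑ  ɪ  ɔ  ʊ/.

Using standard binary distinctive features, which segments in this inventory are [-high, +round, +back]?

ɒ, o, ɔ

Checking each segment against [-high], [+round], [+back]: /ɒ/ (low back rounded vowel), /o/ (mid back rounded tense vowel), /ɔ/ (mid back rounded lax vowel) satisfy every feature; every other segment in the inventory fails at least one.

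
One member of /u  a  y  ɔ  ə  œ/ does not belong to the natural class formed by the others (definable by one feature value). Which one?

a

/ə, y, u, œ, ɔ/ are all [−low], but /a/ (low unrounded vowel) is [+low]. No other single segment can be removed to leave a set sharing one feature value that the removed segment lacks, so /a/ is the odd one out.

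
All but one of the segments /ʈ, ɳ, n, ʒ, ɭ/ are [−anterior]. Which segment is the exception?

/n/ is the alveolar nasal, which is [+anterior]; the rest — /ʈ, ɭ, ɳ, ʒ/ — are [−anterior].

n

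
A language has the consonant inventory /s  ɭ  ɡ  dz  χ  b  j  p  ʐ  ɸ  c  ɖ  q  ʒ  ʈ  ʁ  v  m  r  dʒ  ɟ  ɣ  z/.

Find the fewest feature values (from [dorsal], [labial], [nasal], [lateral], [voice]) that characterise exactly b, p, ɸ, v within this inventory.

Every target segment is [−nasal], [+labial]; each remaining inventory member fails at least one of these. Each conjunct is needed — [+labial] alone would also admit /m/; [−nasal] alone would also admit /s, ɭ, ɡ, dz, …/ — and no other single listed feature has exactly this extension, so two is the minimum.

[−nasal, +labial]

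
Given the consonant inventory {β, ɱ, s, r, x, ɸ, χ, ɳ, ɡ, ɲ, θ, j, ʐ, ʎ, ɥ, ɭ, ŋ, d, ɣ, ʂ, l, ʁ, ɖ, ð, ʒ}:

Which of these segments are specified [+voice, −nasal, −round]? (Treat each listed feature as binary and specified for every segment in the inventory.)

Eliminate segments failing any feature: /ɱ, ɳ, ɲ, ŋ/ are [+nasal]; /s, x, ɸ, χ, θ, ʂ/ are [−voice]; /ɥ/ is [+round]. The remaining /β, r, ɡ, j, ʐ, ʎ, ɭ, d, ɣ, l, ʁ, ɖ, ð, ʒ/ satisfy [+voice], [−nasal], [−round].

β, r, ɡ, j, ʐ, ʎ, ɭ, d, ɣ, l, ʁ, ɖ, ð, ʒ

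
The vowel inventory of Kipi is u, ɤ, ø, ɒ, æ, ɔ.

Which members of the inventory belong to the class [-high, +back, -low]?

ɤ, ɔ

Eliminate segments failing any feature: /u/ is [+high]; /ø, æ/ are [-back]; /ɒ/ is [+low]. The remaining /ɤ, ɔ/ satisfy [-high], [+back], [-low].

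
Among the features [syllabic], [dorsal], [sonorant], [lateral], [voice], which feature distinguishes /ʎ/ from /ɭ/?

[dorsal]

/ʎ/ is the palatal lateral approximant and /ɭ/ is the retroflex lateral approximant. Both are [-syllabic], [+sonorant], [+lateral], [+voice]. /ʎ/ is [+dorsal] while /ɭ/ is [-dorsal], so the distinguishing feature is [dorsal].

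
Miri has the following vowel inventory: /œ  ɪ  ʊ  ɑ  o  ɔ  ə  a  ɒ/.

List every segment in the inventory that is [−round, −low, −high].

Eliminate segments failing any feature: /œ, ʊ, o, ɔ, ɒ/ are [+round]; /ɪ/ is [+high]; /ɑ, a/ are [+low]. The remaining /ə/ satisfy [−round], [−low], [−high].

ə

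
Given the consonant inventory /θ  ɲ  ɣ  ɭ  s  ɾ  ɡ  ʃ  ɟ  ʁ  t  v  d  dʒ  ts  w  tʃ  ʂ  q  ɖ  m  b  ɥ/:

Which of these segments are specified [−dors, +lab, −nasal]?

v, b

Checking each segment against [−dorsal], [+labial], [−nasal]: /v/ (voiced labiodental fricative), /b/ (voiced bilabial stop) satisfy every feature; every other segment in the inventory fails at least one.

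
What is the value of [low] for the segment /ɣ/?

[-low]

As the voiced velar fricative, /ɣ/ is [-low].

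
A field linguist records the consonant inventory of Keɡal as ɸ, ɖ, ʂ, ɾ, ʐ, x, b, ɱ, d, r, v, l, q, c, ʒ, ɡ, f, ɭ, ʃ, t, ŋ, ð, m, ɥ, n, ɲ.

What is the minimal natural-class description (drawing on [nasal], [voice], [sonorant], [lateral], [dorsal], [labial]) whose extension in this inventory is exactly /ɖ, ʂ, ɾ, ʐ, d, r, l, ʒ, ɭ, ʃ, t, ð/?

[-nasal, -labial, -dorsal]

The class [-nasal], [-labial], [-dorsal] has exactly /ɖ, ʂ, ɾ, ʐ, d, r, l, ʒ, ɭ, ʃ, t, ð/ as its extension in this inventory. No smaller conjunction from the listed features achieves this: [-labial, -dorsal] alone would also admit /n/; [-nasal, -dorsal] alone would also admit /ɸ, b, v, f/; [-nasal, -labial] alone would also admit /x, q, c, ɡ/; and checking the remaining two-feature bundles turns up none with this extension.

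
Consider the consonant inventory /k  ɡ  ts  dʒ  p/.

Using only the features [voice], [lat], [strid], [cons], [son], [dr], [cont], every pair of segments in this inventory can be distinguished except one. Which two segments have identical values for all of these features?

p, k

/p/ (voiceless bilabial stop) and /k/ (voiceless velar stop) are both [−voice], [−lateral], [−strident], [+consonantal], [−sonorant], [−delayed release], [−continuant], so none of the listed features separates them. (They do differ in [labial] and [dorsal], which are not among the given features.) Every other pair in the inventory differs on at least one listed feature.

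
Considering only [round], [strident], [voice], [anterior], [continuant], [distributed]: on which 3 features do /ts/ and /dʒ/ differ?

[voice], [anterior], [distributed]

The two segments share [−round], [+strident], [−continuant]. The only features from the list on which they differ: /ts/ is [−voice] while /dʒ/ is [+voice]; /ts/ is [+anterior] while /dʒ/ is [−anterior]; /ts/ is [−distributed] while /dʒ/ is [+distributed].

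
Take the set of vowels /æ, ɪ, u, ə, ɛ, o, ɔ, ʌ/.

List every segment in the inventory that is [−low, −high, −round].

Eliminate segments failing any feature: /æ/ is [+low]; /ɪ, u/ are [+high]; /o, ɔ/ are [+round]. The remaining /ə, ɛ, ʌ/ satisfy [−low], [−high], [−round].

ə, ɛ, ʌ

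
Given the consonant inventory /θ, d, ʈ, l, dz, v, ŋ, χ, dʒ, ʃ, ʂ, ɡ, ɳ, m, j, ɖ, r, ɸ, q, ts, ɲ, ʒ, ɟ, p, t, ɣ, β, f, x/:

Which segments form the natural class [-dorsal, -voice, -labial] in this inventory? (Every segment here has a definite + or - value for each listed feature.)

θ, ʈ, ʃ, ʂ, ts, t

Eliminate segments failing any feature: /d, l, dz, v, dʒ, ɳ, m, ɖ, r, ʒ, β/ are [+voice]; /ŋ, χ, ɡ, j, q, ɲ, ɟ, ɣ, x/ are [+dorsal]; /ɸ, p, f/ are [+labial]. The remaining /θ, ʈ, ʃ, ʂ, ts, t/ satisfy [-dorsal], [-voice], [-labial].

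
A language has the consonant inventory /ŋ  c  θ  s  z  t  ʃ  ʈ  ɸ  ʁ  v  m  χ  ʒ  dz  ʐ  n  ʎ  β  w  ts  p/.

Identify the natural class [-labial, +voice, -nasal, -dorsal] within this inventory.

z, ʒ, dz, ʐ

Eliminate segments failing any feature: /ŋ, n/ are [+nasal]; /c, θ, s, t, ʃ, ʈ, χ, ts/ are [-voice]; /ɸ, v, m, β, w, p/ are [+labial]; /ʁ, ʎ/ are [+dorsal]. The remaining /z, ʒ, dz, ʐ/ satisfy [-labial], [+voice], [-nasal], [-dorsal].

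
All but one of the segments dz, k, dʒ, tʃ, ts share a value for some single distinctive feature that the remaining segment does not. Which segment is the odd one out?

k

The remaining segments after removing /k/ share [+delayed release]; /k/ (voiceless velar stop) is [-delayed release]. For every other candidate removal, the leftover set fails to share any single feature value that the removed segment lacks.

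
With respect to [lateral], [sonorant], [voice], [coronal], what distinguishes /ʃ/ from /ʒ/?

[voice]

/ʃ/ is the voiceless postalveolar fricative and /ʒ/ is the voiced postalveolar fricative. Both are [−lateral], [−sonorant], [+coronal]. /ʃ/ is [−voice] while /ʒ/ is [+voice], so the distinguishing feature is [voice].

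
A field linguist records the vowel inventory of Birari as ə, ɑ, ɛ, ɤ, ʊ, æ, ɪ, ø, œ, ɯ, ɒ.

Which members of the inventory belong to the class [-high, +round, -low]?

ø, œ

Among the inventory, the [-high] segments are /ə, ɑ, ɛ, ɤ, æ, ø, œ, ɒ/.
Then [+round] gives /ø, œ, ɒ/.
Intersecting with [-low] leaves /ø, œ/.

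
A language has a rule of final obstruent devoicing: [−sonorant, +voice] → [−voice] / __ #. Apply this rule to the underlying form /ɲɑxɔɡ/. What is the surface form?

The only segment in the rule's environment that also matches [−sonorant, +voice] is /ɡ/. Applying [−voice] turns the voiced velar stop into /k/ (voiceless velar stop), giving [ɲɑxɔk].

[ɲɑxɔk]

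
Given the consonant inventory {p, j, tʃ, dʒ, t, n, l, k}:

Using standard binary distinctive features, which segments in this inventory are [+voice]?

The feature [voice] marks segments produced with vocal-fold vibration. In this inventory /j, dʒ, n, l/ have that property, so they are [+voice]; /p, tʃ, t, k/ are [-voice].

j, dʒ, n, l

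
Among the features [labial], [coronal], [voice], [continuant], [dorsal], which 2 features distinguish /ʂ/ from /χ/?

/ʂ/ is the voiceless retroflex fricative and /χ/ is the voiceless uvular fricative. Both are [−labial], [−voice], [+continuant]. /ʂ/ is [+coronal] while /χ/ is [−coronal]; /ʂ/ is [−dorsal] while /χ/ is [+dorsal], so the distinguishing features are [coronal], [dorsal].

[coronal], [dorsal]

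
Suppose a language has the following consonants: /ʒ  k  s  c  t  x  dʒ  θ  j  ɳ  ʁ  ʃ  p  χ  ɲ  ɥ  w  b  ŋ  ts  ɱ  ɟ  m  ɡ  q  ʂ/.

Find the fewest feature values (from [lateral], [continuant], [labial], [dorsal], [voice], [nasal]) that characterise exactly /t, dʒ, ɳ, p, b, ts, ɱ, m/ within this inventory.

[-continuant, -dorsal]

Every target segment is [-continuant], [-dorsal]; each remaining inventory member fails at least one of these. Each conjunct is needed — [-dorsal] alone would also admit /ʒ, s, θ, ʃ, …/; [-continuant] alone would also admit /k, c, ɲ, ŋ, …/ — and no other single listed feature has exactly this extension, so two is the minimum.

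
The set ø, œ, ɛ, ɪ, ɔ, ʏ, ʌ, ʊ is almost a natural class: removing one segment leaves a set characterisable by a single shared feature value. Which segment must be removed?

/ʌ, ʏ, œ, ʊ, ɔ, ɛ, ɪ/ are all [−tense], but /ø/ (mid front rounded tense vowel) is [+tense]. No other single segment can be removed to leave a set sharing one feature value that the removed segment lacks, so /ø/ is the odd one out.

ø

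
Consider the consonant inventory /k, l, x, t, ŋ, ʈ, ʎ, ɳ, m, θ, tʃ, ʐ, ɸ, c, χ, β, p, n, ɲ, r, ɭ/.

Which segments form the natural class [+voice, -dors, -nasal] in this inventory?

l, ʐ, β, r, ɭ

Among the inventory, the [+voice] segments are /l, ŋ, ʎ, ɳ, m, ʐ, β, n, ɲ, r, ɭ/.
Within that set, [-dorsal] gives /l, ɳ, m, ʐ, β, n, r, ɭ/.
Of those, [-nasal] leaves /l, ʐ, β, r, ɭ/.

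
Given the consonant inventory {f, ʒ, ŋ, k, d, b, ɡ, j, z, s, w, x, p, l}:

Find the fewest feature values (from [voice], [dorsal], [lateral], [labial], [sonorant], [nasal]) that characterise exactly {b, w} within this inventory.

[+voice, +labial]

The class [+voice], [+labial] has exactly /b, w/ as its extension in this inventory. No smaller conjunction from the listed features achieves this: [+labial] alone would also admit /f, p/; [+voice] alone would also admit /ʒ, ŋ, d, ɡ, …/; and checking the remaining single features turns up none with this extension.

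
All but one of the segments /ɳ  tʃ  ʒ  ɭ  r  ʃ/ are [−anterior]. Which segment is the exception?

r

Every segment except /r/ is [−anterior]. /r/ (alveolar trill) is [+anterior], so it is the exception.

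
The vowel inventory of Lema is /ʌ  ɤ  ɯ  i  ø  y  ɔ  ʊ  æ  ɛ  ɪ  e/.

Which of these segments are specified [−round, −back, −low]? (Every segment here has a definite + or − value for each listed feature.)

i, ɛ, ɪ, e

Eliminate segments failing any feature: /ʌ, ɤ, ɯ/ are [+back]; /ø, y, ɔ, ʊ/ are [+round]; /æ/ is [+low]. The remaining /i, ɛ, ɪ, e/ satisfy [−round], [−back], [−low].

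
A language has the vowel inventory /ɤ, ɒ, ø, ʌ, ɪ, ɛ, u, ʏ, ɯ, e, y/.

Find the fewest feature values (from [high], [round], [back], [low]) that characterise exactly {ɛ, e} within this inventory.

The class [−high], [−back], [−round] has exactly /ɛ, e/ as its extension in this inventory. No smaller conjunction from the listed features achieves this: [−back, −round] alone would also admit /ɪ/; [−high, −round] alone would also admit /ɤ, ʌ/; [−high, −back] alone would also admit /ø/; and checking the remaining two-feature bundles turns up none with this extension.

[−high, −back, −round]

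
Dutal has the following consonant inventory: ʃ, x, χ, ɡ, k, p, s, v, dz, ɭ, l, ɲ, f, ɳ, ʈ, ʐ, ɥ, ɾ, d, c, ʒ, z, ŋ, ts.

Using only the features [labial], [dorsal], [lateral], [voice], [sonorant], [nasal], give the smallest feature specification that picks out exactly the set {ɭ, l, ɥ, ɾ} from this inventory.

/ɭ, l, ɥ, ɾ/ are all [+sonorant], [-nasal], and no other segment in the inventory matches both values. Dropping any one of them over-generates: [-nasal] alone would also admit /ʃ, x, χ, ɡ, …/; [+sonorant] alone would also admit /ɲ, ɳ, ŋ/. No other single listed feature picks out exactly this set either, so fewer than two features will not do.

[+sonorant, -nasal]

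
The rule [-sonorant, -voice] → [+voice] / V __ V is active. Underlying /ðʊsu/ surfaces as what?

Only /s/ occurs between two vowels (/ʊ/ __ /u/) and matches the structural description. It is a voiceless alveolar fricative, so [-sonorant, -voice] holds; changing it to [+voice] with all other features held fixed yields /z/ (voiced alveolar fricative). No other segment meets both the structural description and the environment, so the output is [ðʊzu].

[ðʊzu]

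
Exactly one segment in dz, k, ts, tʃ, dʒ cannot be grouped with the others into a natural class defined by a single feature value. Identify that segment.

[delayed release] (equivalently [strident], [coronal], [dorsal]) groups all but one: /dz, dʒ, tʃ, ts/ share [+delayed release] while /k/ (voiceless velar stop) alone is [-delayed release]. Removing any other segment would not leave a single-feature class that excludes it.

k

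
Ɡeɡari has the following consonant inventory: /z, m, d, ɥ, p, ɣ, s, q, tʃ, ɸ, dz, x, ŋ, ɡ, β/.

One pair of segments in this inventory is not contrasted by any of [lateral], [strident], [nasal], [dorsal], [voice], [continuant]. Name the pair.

On the given features, /ɣ/ and /ɥ/ have an identical profile: [−lateral], [−strident], [−nasal], [+dorsal], [+voice], [+continuant]. No other two segments in the inventory coincide on all 6 features. (They do differ in [sonorant], [labial], [round] and [back], which are not among the given features.)

ɣ, ɥ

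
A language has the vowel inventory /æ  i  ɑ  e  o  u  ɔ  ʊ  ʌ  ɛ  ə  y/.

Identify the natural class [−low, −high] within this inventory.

e, o, ɔ, ʌ, ɛ, ə

Checking each segment against [−low], [−high]: /e/ (mid front unrounded tense vowel), /o/ (mid back rounded tense vowel), /ɔ/ (mid back rounded lax vowel), /ʌ/ (mid back unrounded lax vowel), /ɛ/ (mid front unrounded lax vowel), /ə/ (mid central vowel (schwa)) satisfy every feature; every other segment in the inventory fails at least one.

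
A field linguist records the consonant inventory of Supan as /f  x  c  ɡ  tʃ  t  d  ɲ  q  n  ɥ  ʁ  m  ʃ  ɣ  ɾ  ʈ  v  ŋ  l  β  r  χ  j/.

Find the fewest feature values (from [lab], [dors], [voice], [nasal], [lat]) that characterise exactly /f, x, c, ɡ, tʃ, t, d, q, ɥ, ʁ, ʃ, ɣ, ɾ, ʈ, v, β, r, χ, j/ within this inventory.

Every target segment is [−nasal], [−lateral]; each remaining inventory member fails at least one of these. Each conjunct is needed — [−lateral] alone would also admit /ɲ, n, m, ŋ/; [−nasal] alone would also admit /l/ — and no other single listed feature has exactly this extension, so two is the minimum.

[−nasal, −lat]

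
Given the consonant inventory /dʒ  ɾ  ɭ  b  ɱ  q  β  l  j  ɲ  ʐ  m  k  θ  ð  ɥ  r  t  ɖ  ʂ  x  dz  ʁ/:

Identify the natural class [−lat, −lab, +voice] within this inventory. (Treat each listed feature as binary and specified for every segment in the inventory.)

Checking each segment against [−lateral], [−labial], [+voice]: /dʒ/ (voiced postalveolar affricate), /ɾ/ (alveolar tap), /j/ (palatal glide), /ɲ/ (palatal nasal), /ʐ/ (voiced retroflex fricative), /ð/ (voiced dental fricative), among others, satisfy every feature; every other segment in the inventory fails at least one.

dʒ, ɾ, j, ɲ, ʐ, ð, r, ɖ, dz, ʁ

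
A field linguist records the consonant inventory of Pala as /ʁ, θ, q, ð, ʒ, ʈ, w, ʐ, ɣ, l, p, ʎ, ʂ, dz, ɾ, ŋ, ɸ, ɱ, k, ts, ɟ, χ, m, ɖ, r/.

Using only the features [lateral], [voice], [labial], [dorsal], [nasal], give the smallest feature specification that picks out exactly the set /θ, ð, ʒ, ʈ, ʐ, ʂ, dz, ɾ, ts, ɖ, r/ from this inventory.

/θ, ð, ʒ, ʈ, ʐ, ʂ, dz, ɾ, ts, ɖ, r/ are all [-lateral], [-labial], [-dorsal], and no other segment in the inventory matches all three values. Dropping any one of them over-generates: [-labial, -dorsal] alone would also admit /l/; [-lateral, -dorsal] alone would also admit /p, ɸ, ɱ, m/; [-lateral, -labial] alone would also admit /ʁ, q, ɣ, ŋ, …/. No other combination of two listed features picks out exactly this set either, so fewer than three features will not do.

[-lateral, -labial, -dorsal]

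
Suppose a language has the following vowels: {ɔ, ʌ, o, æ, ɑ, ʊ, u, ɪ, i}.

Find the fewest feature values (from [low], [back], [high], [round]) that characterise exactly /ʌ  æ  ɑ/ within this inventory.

The class [-high], [-round] has exactly /ʌ, æ, ɑ/ as its extension in this inventory. No smaller conjunction from the listed features achieves this: [-round] alone would also admit /ɪ, i/; [-high] alone would also admit /ɔ, o/; and checking the remaining single features turns up none with this extension.

[-high, -round]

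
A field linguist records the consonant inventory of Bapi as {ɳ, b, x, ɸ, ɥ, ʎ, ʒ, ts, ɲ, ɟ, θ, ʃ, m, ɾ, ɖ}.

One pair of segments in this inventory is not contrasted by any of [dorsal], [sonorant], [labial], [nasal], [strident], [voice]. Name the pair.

ts, ʃ

On the given features, /ts/ and /ʃ/ have an identical profile: [−dorsal], [−sonorant], [−labial], [−nasal], [+strident], [−voice]. No other two segments in the inventory coincide on all 6 features. (They do differ in [continuant], [anterior] and [distributed], which are not among the given features.)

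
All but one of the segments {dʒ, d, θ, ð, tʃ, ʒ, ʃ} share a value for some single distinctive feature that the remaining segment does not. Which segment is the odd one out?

/ð, θ, dʒ, ʃ, tʃ, ʒ/ are all [+distributed], but /d/ (voiced alveolar stop) is [-distributed]. No other single segment can be removed to leave a set sharing one feature value that the removed segment lacks, so /d/ is the odd one out.

d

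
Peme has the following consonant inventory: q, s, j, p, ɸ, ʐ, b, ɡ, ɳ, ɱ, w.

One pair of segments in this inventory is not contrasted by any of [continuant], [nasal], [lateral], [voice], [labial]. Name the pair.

ʐ, j

On the given features, /ʐ/ and /j/ have an identical profile: [+continuant], [−nasal], [−lateral], [+voice], [−labial]. No other two segments in the inventory coincide on all 5 features. (They do differ in [sonorant], [strident] and [dorsal], which are not among the given features.)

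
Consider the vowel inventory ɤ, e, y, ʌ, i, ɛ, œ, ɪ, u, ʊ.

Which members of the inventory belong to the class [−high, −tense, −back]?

Checking each segment against [−high], [−tense], [−back]: /ɛ/ (mid front unrounded lax vowel), /œ/ (mid front rounded lax vowel) satisfy every feature; every other segment in the inventory fails at least one.

ɛ, œ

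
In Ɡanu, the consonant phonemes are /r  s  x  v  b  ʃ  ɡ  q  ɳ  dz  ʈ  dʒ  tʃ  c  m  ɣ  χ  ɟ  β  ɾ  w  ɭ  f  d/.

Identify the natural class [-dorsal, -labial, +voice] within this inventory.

r, ɳ, dz, dʒ, ɾ, ɭ, d

Checking each segment against [-dorsal], [-labial], [+voice]: /r/ (alveolar trill), /ɳ/ (retroflex nasal), /dz/ (voiced alveolar affricate), /dʒ/ (voiced postalveolar affricate), /ɾ/ (alveolar tap), /ɭ/ (retroflex lateral approximant), among others, satisfy every feature; every other segment in the inventory fails at least one.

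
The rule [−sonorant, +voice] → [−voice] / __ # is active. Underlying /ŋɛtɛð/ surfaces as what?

[ŋɛtɛθ]

Only the final segment /ð/ is both word-final and matches the structural description. It is a voiced dental fricative, so [−sonorant, +voice] holds; changing it to [−voice] with all other features held fixed yields /θ/ (voiceless dental fricative). No other segment meets both the structural description and the environment, so the output is [ŋɛtɛθ].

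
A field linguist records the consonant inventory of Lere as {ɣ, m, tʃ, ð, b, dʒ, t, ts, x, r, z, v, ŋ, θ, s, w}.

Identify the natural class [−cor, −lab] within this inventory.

First, the [−coronal] segments are /ɣ, m, b, x, v, ŋ, w/.
Among these, [−labial] leaves /ɣ, x, ŋ/.

ɣ, x, ŋ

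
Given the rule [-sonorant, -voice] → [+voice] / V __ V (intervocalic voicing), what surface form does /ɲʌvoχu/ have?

[ɲʌvoʁu]

Only /χ/ occurs between two vowels (/o/ __ /u/) and matches the structural description. It is a voiceless uvular fricative, so [-sonorant, -voice] holds; changing it to [+voice] with all other features held fixed yields /ʁ/ (voiced uvular fricative). No other segment meets both the structural description and the environment, so the output is [ɲʌvoʁu].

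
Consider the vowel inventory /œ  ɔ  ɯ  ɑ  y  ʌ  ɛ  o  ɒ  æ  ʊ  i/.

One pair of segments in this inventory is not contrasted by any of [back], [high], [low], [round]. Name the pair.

On the given features, /o/ and /ɔ/ have an identical profile: [+back], [−high], [−low], [+round]. No other two segments in the inventory coincide on all 4 features. (They do differ in [tense], which is not among the given features.)

o, ɔ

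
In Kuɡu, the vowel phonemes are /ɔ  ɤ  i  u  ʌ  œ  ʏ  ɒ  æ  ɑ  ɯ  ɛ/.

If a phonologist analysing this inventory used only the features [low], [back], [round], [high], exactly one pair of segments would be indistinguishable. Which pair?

ɤ, ʌ

Both /ɤ/ and /ʌ/ are [−low], [+back], [−round], [−high]. Since the list omits [tense] — which does distinguish the mid back unrounded tense vowel from the mid back unrounded lax vowel — this pair collapses; all other pairs remain distinct.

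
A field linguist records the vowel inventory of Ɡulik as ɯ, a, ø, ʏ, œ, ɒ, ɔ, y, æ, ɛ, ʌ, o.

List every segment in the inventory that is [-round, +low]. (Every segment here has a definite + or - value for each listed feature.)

Checking each segment against [-round], [+low]: /a/ (low unrounded vowel), /æ/ (low front unrounded vowel) satisfy every feature; every other segment in the inventory fails at least one.

a, æ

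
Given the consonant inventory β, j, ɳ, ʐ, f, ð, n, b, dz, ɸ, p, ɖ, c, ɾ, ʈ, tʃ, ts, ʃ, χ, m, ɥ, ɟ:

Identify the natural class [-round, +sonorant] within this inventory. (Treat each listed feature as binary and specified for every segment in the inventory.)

First, the [-round] segments are /β, j, ɳ, ʐ, f, ð, n, b, dz, ɸ, p, ɖ, c, ɾ, ʈ, tʃ, ts, ʃ, χ, m, ɟ/.
Within that set, [+sonorant] leaves /j, ɳ, n, ɾ, m/.

j, ɳ, n, ɾ, m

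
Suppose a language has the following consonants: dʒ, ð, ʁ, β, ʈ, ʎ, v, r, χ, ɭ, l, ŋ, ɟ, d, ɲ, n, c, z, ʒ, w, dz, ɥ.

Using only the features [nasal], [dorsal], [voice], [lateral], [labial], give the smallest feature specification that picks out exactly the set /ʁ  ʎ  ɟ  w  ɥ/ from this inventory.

[+voice, −nasal, +dorsal]

/ʁ, ʎ, ɟ, w, ɥ/ are all [+voice], [−nasal], [+dorsal], and no other segment in the inventory matches all three values. Dropping any one of them over-generates: [−nasal, +dorsal] alone would also admit /χ, c/; [+voice, +dorsal] alone would also admit /ŋ, ɲ/; [+voice, −nasal] alone would also admit /dʒ, ð, β, v, …/. No other combination of two listed features picks out exactly this set either, so fewer than three features will not do.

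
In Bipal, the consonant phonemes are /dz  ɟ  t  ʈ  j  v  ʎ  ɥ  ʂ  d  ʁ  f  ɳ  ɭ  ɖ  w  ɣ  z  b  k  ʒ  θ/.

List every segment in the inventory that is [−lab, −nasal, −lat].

dz, ɟ, t, ʈ, j, ʂ, d, ʁ, ɖ, ɣ, z, k, ʒ, θ

First, the [−labial] segments are /dz, ɟ, t, ʈ, j, ʎ, ʂ, d, ʁ, ɳ, ɭ, ɖ, ɣ, z, k, ʒ, θ/.
Intersecting with [−nasal] gives /dz, ɟ, t, ʈ, j, ʎ, ʂ, d, ʁ, ɭ, ɖ, ɣ, z, k, ʒ, θ/.
Among these, [−lateral] leaves /dz, ɟ, t, ʈ, j, ʂ, d, ʁ, ɖ, ɣ, z, k, ʒ, θ/.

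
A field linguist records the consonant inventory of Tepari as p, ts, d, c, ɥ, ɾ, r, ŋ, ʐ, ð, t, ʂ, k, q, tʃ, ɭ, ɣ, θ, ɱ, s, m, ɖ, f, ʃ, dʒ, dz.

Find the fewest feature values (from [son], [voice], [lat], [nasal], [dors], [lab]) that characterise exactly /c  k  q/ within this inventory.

[−voice, +dors]

/c, k, q/ are all [−voice], [+dorsal], and no other segment in the inventory matches both values. Dropping any one of them over-generates: [+dorsal] alone would also admit /ɥ, ŋ, ɣ/; [−voice] alone would also admit /p, ts, t, ʂ, …/. No other single listed feature picks out exactly this set either, so fewer than two features will not do.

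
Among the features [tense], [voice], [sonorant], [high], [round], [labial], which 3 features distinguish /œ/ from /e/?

[labial], [round], [tense]

/œ/ (mid front rounded lax vowel) and /e/ (mid front unrounded tense vowel) agree on [+voice], [+sonorant], [−high]. They differ on [labial] (/œ/ [+], /e/ [−]), [round] (/œ/ [+], /e/ [−]), [tense] (/œ/ [−], /e/ [+]).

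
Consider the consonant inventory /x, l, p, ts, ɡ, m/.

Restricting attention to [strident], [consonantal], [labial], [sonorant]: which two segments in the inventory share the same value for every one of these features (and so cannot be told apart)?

/x/ (voiceless velar fricative) and /ɡ/ (voiced velar stop) are both [-strident], [+consonantal], [-labial], [-sonorant], so none of the listed features separates them. (They do differ in [voice] and [continuant], which are not among the given features.) Every other pair in the inventory differs on at least one listed feature.

x, ɡ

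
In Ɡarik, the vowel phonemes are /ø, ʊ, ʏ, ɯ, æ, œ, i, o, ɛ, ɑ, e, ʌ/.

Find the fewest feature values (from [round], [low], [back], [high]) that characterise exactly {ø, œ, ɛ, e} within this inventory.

[−high, −low, −back]

The class [−high], [−low], [−back] has exactly /ø, œ, ɛ, e/ as its extension in this inventory. No smaller conjunction from the listed features achieves this: [−low, −back] alone would also admit /ʏ, i/; [−high, −back] alone would also admit /æ/; [−high, −low] alone would also admit /o, ʌ/; and checking the remaining two-feature bundles turns up none with this extension.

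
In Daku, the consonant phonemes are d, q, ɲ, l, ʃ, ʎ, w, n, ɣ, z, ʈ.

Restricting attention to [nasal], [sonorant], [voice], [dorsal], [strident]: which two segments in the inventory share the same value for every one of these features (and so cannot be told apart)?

w, ʎ

On the given features, /w/ and /ʎ/ have an identical profile: [-nasal], [+sonorant], [+voice], [+dorsal], [-strident]. No other two segments in the inventory coincide on all 5 features. (They do differ in [lateral], [labial], [round] and [back], which are not among the given features.)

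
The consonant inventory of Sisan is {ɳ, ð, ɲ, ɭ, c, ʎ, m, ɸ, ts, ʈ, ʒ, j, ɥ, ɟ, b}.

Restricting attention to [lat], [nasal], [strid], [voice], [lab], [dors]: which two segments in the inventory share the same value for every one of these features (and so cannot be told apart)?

/j/ (palatal glide) and /ɟ/ (voiced palatal stop) are both [−lateral], [−nasal], [−strident], [+voice], [−labial], [+dorsal], so none of the listed features separates them. (They do differ in [sonorant] and [continuant], which are not among the given features.) Every other pair in the inventory differs on at least one listed feature.

j, ɟ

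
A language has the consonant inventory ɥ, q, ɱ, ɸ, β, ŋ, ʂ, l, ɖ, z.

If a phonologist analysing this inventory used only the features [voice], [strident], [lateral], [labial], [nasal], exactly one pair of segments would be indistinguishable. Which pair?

Both /β/ and /ɥ/ are [+voice], [−strident], [−lateral], [+labial], [−nasal]. Since the list omits [sonorant], [round] and [dorsal] — which do distinguish the voiced bilabial fricative from the labial-palatal glide — this pair collapses; all other pairs remain distinct.

β, ɥ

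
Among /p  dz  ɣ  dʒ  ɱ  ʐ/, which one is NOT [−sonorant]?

/ɱ/ is the labiodental nasal, which is [+sonorant]; the rest — /dʒ, p, ʐ, ɣ, dz/ — are [−sonorant].

ɱ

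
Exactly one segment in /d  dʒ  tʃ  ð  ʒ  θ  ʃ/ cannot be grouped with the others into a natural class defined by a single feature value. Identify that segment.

d

[distributed] groups all but one: /θ, tʃ, ʃ, ð, dʒ, ʒ/ share [+distributed] while /d/ (voiced alveolar stop) alone is [−distributed]. Removing any other segment would not leave a single-feature class that excludes it.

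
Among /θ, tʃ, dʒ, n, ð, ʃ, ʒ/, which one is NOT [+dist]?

n

/n/ is the alveolar nasal, which is [-distributed]; the rest — /dʒ, ʃ, tʃ, ʒ, ð, θ/ — are [+distributed].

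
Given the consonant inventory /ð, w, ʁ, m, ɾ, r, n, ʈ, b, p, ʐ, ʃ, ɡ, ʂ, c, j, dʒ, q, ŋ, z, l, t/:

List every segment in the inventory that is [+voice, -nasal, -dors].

Checking each segment against [+voice], [-nasal], [-dorsal]: /ð/ (voiced dental fricative), /ɾ/ (alveolar tap), /r/ (alveolar trill), /b/ (voiced bilabial stop), /ʐ/ (voiced retroflex fricative), /dʒ/ (voiced postalveolar affricate), among others, satisfy every feature; every other segment in the inventory fails at least one.

ð, ɾ, r, b, ʐ, dʒ, z, l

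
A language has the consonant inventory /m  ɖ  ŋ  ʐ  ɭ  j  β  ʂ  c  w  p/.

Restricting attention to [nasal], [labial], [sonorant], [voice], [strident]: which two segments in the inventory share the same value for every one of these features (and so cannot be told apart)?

Both /ɭ/ and /j/ are [−nasal], [−labial], [+sonorant], [+voice], [−strident]. Since the list omits [lateral] and [dorsal] — which do distinguish the retroflex lateral approximant from the palatal glide — this pair collapses; all other pairs remain distinct.

ɭ, j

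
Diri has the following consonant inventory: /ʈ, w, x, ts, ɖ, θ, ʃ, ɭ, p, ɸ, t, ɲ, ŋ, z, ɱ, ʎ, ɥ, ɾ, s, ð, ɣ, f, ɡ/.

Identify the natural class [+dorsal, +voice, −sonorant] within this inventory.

ɣ, ɡ

The [+dorsal] segments are /w, x, ɲ, ŋ, ʎ, ɥ, ɣ, ɡ/.
Among these, [+voice] gives /w, ɲ, ŋ, ʎ, ɥ, ɣ, ɡ/.
Within that set, [−sonorant] leaves /ɣ, ɡ/.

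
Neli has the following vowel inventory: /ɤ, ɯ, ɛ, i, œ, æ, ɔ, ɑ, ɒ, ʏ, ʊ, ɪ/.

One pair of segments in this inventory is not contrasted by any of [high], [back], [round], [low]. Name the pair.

ɪ, i

Both /ɪ/ and /i/ are [+high], [-back], [-round], [-low]. Since the list omits [tense] — which does distinguish the high front unrounded lax vowel from the high front unrounded tense vowel — this pair collapses; all other pairs remain distinct.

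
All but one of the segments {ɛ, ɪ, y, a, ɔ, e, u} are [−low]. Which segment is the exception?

/ɪ, e, ɔ, y, ɛ, u/ are all [−low]; /a/ (low unrounded vowel) is [+low].

a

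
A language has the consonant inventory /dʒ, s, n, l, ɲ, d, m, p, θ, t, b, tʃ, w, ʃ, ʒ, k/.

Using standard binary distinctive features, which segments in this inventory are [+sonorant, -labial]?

n, l, ɲ

Eliminate segments failing any feature: /dʒ, s, d, p, θ, t, b, tʃ, ʃ, ʒ, k/ are [-sonorant]; /m, w/ are [+labial]. The remaining /n, l, ɲ/ satisfy [+sonorant], [-labial].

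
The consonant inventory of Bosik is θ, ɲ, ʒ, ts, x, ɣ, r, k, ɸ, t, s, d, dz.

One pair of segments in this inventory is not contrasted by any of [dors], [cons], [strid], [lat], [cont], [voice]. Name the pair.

/ɸ/ (voiceless bilabial fricative) and /θ/ (voiceless dental fricative) are both [−dorsal], [+consonantal], [−strident], [−lateral], [+continuant], [−voice], so none of the listed features separates them. (They do differ in [labial] and [coronal], which are not among the given features.) Every other pair in the inventory differs on at least one listed feature.

ɸ, θ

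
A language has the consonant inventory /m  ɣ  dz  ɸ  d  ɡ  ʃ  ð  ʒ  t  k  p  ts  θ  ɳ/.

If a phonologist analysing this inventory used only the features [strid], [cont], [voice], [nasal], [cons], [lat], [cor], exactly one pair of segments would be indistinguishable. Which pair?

p, k

/p/ (voiceless bilabial stop) and /k/ (voiceless velar stop) are both [−strident], [−continuant], [−voice], [−nasal], [+consonantal], [−lateral], [−coronal], so none of the listed features separates them. (They do differ in [labial] and [dorsal], which are not among the given features.) Every other pair in the inventory differs on at least one listed feature.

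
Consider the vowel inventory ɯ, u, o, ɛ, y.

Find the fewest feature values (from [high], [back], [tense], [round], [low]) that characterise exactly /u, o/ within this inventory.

/u, o/ are all [+back], [+round], and no other segment in the inventory matches both values. Dropping any one of them over-generates: [+round] alone would also admit /y/; [+back] alone would also admit /ɯ/. No other single listed feature picks out exactly this set either, so fewer than two features will not do.

[+back, +round]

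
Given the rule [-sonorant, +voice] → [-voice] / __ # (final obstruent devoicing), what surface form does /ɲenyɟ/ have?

[ɲenyc]

/ɟ/ satisfies [-sonorant, +voice] and sits in __ #. The [-voice] counterpart of the voiced palatal stop is /c/. Other segments in /ɲenyɟ/ either fail the structural description or are not in the environment, so the surface form is [ɲenyc].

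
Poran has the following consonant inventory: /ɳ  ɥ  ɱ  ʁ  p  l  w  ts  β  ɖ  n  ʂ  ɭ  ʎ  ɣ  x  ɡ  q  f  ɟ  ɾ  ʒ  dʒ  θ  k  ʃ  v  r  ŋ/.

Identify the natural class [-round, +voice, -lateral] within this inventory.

Eliminate segments failing any feature: /ɥ, w/ are [+round]; /p, ts, ʂ, x, q, f, θ, k, ʃ/ are [-voice]; /l, ɭ, ʎ/ are [+lateral]. The remaining /ɳ, ɱ, ʁ, β, ɖ, n, ɣ, ɡ, ɟ, ɾ, ʒ, dʒ, v, r, ŋ/ satisfy [-round], [+voice], [-lateral].

ɳ, ɱ, ʁ, β, ɖ, n, ɣ, ɡ, ɟ, ɾ, ʒ, dʒ, v, r, ŋ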